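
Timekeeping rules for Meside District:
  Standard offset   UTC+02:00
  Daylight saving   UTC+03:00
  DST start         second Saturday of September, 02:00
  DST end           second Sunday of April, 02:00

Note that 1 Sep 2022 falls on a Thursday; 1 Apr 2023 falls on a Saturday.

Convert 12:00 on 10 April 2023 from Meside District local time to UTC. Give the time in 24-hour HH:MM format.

1 September 2022 is a Thursday, so the first Saturday is September 3 and the second is September 10.
1 April 2023 is a Saturday, so the first Sunday is April 2 and the second is April 9.
10 April 2023 is outside the daylight-saving period (10 September 2022 – 9 April 2023), so Meside District is on standard time, UTC+02:00.
12:00 local − 2h = 10:00 UTC.

10:00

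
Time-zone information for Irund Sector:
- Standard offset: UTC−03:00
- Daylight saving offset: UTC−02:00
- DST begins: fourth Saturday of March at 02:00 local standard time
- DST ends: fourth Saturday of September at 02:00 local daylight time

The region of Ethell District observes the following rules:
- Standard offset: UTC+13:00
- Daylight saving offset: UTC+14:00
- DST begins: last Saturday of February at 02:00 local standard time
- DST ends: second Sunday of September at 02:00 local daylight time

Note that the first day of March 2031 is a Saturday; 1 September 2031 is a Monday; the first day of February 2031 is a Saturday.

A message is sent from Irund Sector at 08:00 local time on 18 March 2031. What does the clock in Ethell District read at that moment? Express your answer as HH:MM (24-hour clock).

1 March 2031 is a Saturday, so the first Saturday is March 1 and the fourth is March 22.
1 September 2031 is a Monday, so the first Saturday is September 6 and the fourth is September 27.
18 March 2031 is outside the daylight-saving period (22 March – 27 September), so Irund Sector is on standard time, UTC−03:00.
08:00 Irund Sector + 3h = 11:00 UTC.
1 February 2031 is a Saturday, so Saturdays fall on 1, 8, 15, 22; the last is February 22.
1 September 2031 is a Monday, so the first Sunday is September 7 and the second is September 14.
At the standard offset (UTC+13:00), 11:00 UTC + 13h = 00:00 Ethell District standard time (rolling into the next day, 19 March 2031).
Daylight saving runs 22 February – 14 September; the standard-time date in Ethell District, 19 March 2031, is inside that window, so Ethell District is at UTC+14:00.
11:00 UTC + 14h = 01:00 Ethell District (rolling into the next day, 19 March 2031).

01:00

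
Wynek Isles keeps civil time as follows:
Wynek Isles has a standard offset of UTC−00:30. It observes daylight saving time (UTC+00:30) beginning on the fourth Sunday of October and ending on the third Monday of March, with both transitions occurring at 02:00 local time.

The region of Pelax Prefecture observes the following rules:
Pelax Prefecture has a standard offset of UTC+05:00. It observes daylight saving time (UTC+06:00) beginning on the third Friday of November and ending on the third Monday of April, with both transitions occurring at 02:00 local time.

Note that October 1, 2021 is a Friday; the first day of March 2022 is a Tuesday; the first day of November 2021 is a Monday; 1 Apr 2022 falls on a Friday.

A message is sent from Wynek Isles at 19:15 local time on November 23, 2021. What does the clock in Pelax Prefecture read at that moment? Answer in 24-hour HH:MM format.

1 October 2021 is a Friday, so the first Sunday is October 3 and the fourth is October 24.
1 March 2022 is a Tuesday, so the first Monday is March 7 and the third is March 21.
November 23, 2021 falls between 24 October 2021 and 21 March 2022, so daylight saving is in effect and Wynek Isles is at UTC+00:30.
19:15 Wynek Isles − 0h30m = 18:45 UTC.
1 November 2021 is a Monday, so the first Friday is November 5 and the third is November 19.
1 April 2022 is a Friday, so the first Monday is April 4 and the third is April 18.
At the standard offset (UTC+05:00), 18:45 UTC + 5h = 23:45 Pelax Prefecture standard time.
The standard-time date in Pelax Prefecture, November 23, 2021, falls between 19 November 2021 and 18 April 2022, so daylight saving is in effect and Pelax Prefecture is at UTC+06:00.
18:45 UTC + 6h = 00:45 Pelax Prefecture (rolling into the next day, 24 November 2021).

00:45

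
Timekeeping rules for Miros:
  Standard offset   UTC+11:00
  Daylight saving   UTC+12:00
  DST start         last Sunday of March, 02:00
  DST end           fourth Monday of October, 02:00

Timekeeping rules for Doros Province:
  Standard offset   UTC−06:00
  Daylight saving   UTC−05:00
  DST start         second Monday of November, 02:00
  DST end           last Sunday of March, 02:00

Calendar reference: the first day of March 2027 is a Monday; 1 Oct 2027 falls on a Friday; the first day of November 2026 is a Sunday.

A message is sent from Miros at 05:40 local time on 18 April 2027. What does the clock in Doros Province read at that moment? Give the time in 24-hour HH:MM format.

1 March 2027 is a Monday, so Sundays fall on 7, 14, 21, 28; the last is March 28.
1 October 2027 is a Friday, so the first Monday is October 4 and the fourth is October 25.
18 April 2027 lies within the daylight-saving period (28 March – 25 October), so Miros is on daylight time, UTC+12:00.
05:40 Miros − 12h = 17:40 UTC (rolling into the previous day, 17 April 2027).
1 November 2026 is a Sunday, so the first Monday is November 2 and the second is November 9.
1 March 2027 is a Monday, so Sundays fall on 7, 14, 21, 28; the last is March 28.
At the standard offset (UTC−06:00), 17:40 UTC − 6h = 11:40 Doros Province standard time.
The standard-time date in Doros Province, 17 April 2027, does not fall between 9 November 2026 and 28 March 2027, so daylight saving is not in effect and Doros Province is at UTC−06:00.
17:40 UTC − 6h = 11:40 Doros Province.

11:40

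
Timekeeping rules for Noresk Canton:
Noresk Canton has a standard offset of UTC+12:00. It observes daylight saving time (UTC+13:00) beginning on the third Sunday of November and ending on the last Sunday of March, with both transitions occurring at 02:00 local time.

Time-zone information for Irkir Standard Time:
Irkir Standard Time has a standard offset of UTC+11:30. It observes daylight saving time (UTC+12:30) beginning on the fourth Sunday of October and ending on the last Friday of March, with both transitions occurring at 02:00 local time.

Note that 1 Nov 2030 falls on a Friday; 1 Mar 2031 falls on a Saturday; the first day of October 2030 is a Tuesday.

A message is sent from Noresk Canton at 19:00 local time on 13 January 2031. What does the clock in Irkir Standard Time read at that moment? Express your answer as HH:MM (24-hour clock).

18:30

1 November 2030 is a Friday, so the first Sunday is November 3 and the third is November 17.
1 March 2031 is a Saturday, so Sundays fall on 2, 9, 16, 23, 30; the last is March 30.
13 January 2031 falls between 17 November 2030 and 30 March 2031, so daylight saving is in effect and Noresk Canton is at UTC+13:00.
19:00 Noresk Canton − 13h = 06:00 UTC.
1 October 2030 is a Tuesday, so the first Sunday is October 6 and the fourth is October 27.
1 March 2031 is a Saturday, so Fridays fall on 7, 14, 21, 28; the last is March 28.
At the standard offset (UTC+11:30), 06:00 UTC + 11h30m = 17:30 Irkir Standard Time standard time.
The standard-time date in Irkir Standard Time, 13 January 2031, lies within the daylight-saving period (27 October 2030 – 28 March 2031), so Irkir Standard Time is on daylight time, UTC+12:30.
06:00 UTC + 12h30m = 18:30 Irkir Standard Time.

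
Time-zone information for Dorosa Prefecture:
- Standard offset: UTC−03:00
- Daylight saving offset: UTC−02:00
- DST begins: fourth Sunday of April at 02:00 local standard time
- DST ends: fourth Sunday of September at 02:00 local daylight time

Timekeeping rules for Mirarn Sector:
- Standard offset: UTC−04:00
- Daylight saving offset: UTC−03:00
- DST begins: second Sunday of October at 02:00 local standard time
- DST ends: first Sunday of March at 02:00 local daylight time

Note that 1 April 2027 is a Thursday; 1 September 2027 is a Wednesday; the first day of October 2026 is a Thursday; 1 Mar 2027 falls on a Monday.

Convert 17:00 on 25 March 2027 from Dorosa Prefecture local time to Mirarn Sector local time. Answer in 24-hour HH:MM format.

1 April 2027 is a Thursday, so the first Sunday is April 4 and the fourth is April 25.
1 September 2027 is a Wednesday, so the first Sunday is September 5 and the fourth is September 26.
25 March 2027 is outside the daylight-saving period (25 April – 26 September), so Dorosa Prefecture is on standard time, UTC−03:00.
17:00 Dorosa Prefecture + 3h = 20:00 UTC.
1 October 2026 is a Thursday, so the first Sunday is October 4 and the second is October 11.
1 March 2027 is a Monday, so the first Sunday is March 7.
At the standard offset (UTC−04:00), 20:00 UTC − 4h = 16:00 Mirarn Sector standard time.
The standard-time date in Mirarn Sector, 25 March 2027, is outside the daylight-saving period (11 October 2026 – 7 March 2027), so Mirarn Sector is on standard time, UTC−04:00.
20:00 UTC − 4h = 16:00 Mirarn Sector.

16:00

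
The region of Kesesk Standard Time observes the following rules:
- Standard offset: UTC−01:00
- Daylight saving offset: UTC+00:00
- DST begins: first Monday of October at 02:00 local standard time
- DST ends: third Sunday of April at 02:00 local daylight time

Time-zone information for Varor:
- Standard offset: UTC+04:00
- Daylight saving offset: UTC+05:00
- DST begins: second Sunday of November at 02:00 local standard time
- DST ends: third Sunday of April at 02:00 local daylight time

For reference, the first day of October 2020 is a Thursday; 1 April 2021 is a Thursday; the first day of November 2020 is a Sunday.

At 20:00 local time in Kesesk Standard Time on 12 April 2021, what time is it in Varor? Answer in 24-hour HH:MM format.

1 October 2020 is a Thursday, so the first Monday is October 5.
1 April 2021 is a Thursday, so the first Sunday is April 4 and the third is April 18.
12 April 2021 lies within the daylight-saving period (5 October 2020 – 18 April 2021), so Kesesk Standard Time is on daylight time, UTC+00:00.
20:00 Kesesk Standard Time − 0h = 20:00 UTC.
1 November 2020 is a Sunday, so the first Sunday is November 1 and the second is November 8.
1 April 2021 is a Thursday, so the first Sunday is April 4 and the third is April 18.
At the standard offset (UTC+04:00), 20:00 UTC + 4h = 00:00 Varor standard time (rolling into the next day, 13 April 2021).
The standard-time date in Varor, 13 April 2021, falls between 8 November 2020 and 18 April 2021, so daylight saving is in effect and Varor is at UTC+05:00.
20:00 UTC + 5h = 01:00 Varor (rolling into the next day, 13 April 2021).

01:00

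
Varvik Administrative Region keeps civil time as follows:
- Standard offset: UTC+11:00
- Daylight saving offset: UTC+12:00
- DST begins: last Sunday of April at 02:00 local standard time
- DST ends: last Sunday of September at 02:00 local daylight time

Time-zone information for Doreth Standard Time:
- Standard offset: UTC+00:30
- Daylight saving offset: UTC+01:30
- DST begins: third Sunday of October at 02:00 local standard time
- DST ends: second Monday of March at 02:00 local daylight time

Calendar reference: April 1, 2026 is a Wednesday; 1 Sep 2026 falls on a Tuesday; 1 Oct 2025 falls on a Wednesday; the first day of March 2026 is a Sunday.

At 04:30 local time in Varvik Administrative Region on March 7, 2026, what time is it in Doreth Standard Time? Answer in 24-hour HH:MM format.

1 April 2026 is a Wednesday, so Sundays fall on 5, 12, 19, 26; the last is April 26.
1 September 2026 is a Tuesday, so Sundays fall on 6, 13, 20, 27; the last is September 27.
Daylight saving runs 26 April – 27 September; March 7, 2026 is outside that window, so Varvik Administrative Region is on standard time at UTC+11:00.
04:30 Varvik Administrative Region − 11h = 17:30 UTC (rolling into the previous day, 6 March 2026).
1 October 2025 is a Wednesday, so the first Sunday is October 5 and the third is October 19.
1 March 2026 is a Sunday, so the first Monday is March 2 and the second is March 9.
At the standard offset (UTC+00:30), 17:30 UTC + 0h30m = 18:00 Doreth Standard Time standard time.
Daylight saving runs 19 October 2025 – 9 March 2026; the standard-time date in Doreth Standard Time, March 6, 2026, is inside that window, so Doreth Standard Time is at UTC+01:30.
17:30 UTC + 1h30m = 19:00 Doreth Standard Time.

19:00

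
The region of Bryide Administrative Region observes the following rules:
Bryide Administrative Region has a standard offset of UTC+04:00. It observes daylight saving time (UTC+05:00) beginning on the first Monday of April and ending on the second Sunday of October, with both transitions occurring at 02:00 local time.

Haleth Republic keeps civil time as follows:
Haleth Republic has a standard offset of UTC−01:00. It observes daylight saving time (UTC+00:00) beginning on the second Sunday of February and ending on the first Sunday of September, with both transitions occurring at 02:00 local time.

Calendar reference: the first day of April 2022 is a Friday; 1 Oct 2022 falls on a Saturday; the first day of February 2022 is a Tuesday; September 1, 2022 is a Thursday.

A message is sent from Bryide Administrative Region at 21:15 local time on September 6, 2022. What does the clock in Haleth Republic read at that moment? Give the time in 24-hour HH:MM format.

15:15

1 April 2022 is a Friday, so the first Monday is April 4.
1 October 2022 is a Saturday, so the first Sunday is October 2 and the second is October 9.
September 6, 2022 lies within the daylight-saving period (4 April – 9 October), so Bryide Administrative Region is on daylight time, UTC+05:00.
21:15 Bryide Administrative Region − 5h = 16:15 UTC.
1 February 2022 is a Tuesday, so the first Sunday is February 6 and the second is February 13.
1 September 2022 is a Thursday, so the first Sunday is September 4.
At the standard offset (UTC−01:00), 16:15 UTC − 1h = 15:15 Haleth Republic standard time.
The standard-time date in Haleth Republic, September 6, 2022, is outside the daylight-saving period (13 February – 4 September), so Haleth Republic is on standard time, UTC−01:00.
16:15 UTC − 1h = 15:15 Haleth Republic.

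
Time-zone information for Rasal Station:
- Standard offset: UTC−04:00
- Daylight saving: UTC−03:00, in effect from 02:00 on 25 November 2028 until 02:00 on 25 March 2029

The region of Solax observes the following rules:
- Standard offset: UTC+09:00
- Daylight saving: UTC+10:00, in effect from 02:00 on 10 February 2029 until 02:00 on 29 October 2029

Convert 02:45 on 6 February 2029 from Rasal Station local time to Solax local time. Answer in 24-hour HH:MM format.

6 February 2029 lies within the daylight-saving period (25 November 2028 – 25 March 2029), so Rasal Station is on daylight time, UTC−03:00.
02:45 Rasal Station + 3h = 05:45 UTC.
At the standard offset (UTC+09:00), 05:45 UTC + 9h = 14:45 Solax standard time.
The standard-time date in Solax, 6 February 2029, does not fall between 10 February and 29 October, so daylight saving is not in effect and Solax is at UTC+09:00.
05:45 UTC + 9h = 14:45 Solax.

14:45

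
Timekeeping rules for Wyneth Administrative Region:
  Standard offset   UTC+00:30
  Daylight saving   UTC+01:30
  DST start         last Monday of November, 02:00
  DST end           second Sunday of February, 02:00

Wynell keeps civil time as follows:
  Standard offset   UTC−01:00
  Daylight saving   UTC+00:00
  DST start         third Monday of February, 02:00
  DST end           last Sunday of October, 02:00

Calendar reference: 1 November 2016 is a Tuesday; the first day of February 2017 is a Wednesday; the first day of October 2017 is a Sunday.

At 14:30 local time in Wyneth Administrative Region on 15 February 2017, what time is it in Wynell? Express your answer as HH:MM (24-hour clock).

13:00

1 November 2016 is a Tuesday, so Mondays fall on 7, 14, 21, 28; the last is November 28.
1 February 2017 is a Wednesday, so the first Sunday is February 5 and the second is February 12.
15 February 2017 does not fall between 28 November 2016 and 12 February 2017, so daylight saving is not in effect and Wyneth Administrative Region is at UTC+00:30.
14:30 Wyneth Administrative Region − 0h30m = 14:00 UTC.
1 February 2017 is a Wednesday, so the first Monday is February 6 and the third is February 20.
1 October 2017 is a Sunday, so Sundays fall on 1, 8, 15, 22, 29; the last is October 29.
At the standard offset (UTC−01:00), 14:00 UTC − 1h = 13:00 Wynell standard time.
The standard-time date in Wynell, 15 February 2017, is outside the daylight-saving period (20 February – 29 October), so Wynell is on standard time, UTC−01:00.
14:00 UTC − 1h = 13:00 Wynell.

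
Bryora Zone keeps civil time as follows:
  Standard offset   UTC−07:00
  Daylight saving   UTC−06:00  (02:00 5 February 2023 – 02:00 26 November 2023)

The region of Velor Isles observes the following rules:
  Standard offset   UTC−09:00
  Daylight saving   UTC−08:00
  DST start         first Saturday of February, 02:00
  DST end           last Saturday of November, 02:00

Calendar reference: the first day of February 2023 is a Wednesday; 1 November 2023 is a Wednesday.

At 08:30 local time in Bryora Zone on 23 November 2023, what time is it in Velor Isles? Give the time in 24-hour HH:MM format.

06:30

Daylight saving runs 5 February – 26 November; 23 November 2023 is inside that window, so Bryora Zone is at UTC−06:00.
08:30 Bryora Zone + 6h = 14:30 UTC.
1 February 2023 is a Wednesday, so the first Saturday is February 4.
1 November 2023 is a Wednesday, so Saturdays fall on 4, 11, 18, 25; the last is November 25.
At the standard offset (UTC−09:00), 14:30 UTC − 9h = 05:30 Velor Isles standard time.
The standard-time date in Velor Isles, 23 November 2023, falls between 4 February and 25 November, so daylight saving is in effect and Velor Isles is at UTC−08:00.
14:30 UTC − 8h = 06:30 Velor Isles.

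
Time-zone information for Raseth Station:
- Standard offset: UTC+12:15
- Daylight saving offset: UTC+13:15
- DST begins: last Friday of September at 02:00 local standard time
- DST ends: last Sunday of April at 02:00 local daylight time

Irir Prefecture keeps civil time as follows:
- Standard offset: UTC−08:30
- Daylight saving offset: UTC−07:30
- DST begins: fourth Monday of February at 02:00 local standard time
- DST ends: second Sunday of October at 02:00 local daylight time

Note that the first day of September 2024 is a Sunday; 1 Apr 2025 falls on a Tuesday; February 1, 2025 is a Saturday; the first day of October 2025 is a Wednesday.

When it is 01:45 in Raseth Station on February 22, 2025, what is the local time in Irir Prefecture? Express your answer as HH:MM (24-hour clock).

04:00

1 September 2024 is a Sunday, so Fridays fall on 6, 13, 20, 27; the last is September 27.
1 April 2025 is a Tuesday, so Sundays fall on 6, 13, 20, 27; the last is April 27.
February 22, 2025 falls between 27 September 2024 and 27 April 2025, so daylight saving is in effect and Raseth Station is at UTC+13:15.
01:45 Raseth Station − 13h15m = 12:30 UTC (rolling into the previous day, 21 February 2025).
1 February 2025 is a Saturday, so the first Monday is February 3 and the fourth is February 24.
1 October 2025 is a Wednesday, so the first Sunday is October 5 and the second is October 12.
At the standard offset (UTC−08:30), 12:30 UTC − 8h30m = 04:00 Irir Prefecture standard time.
The standard-time date in Irir Prefecture, February 21, 2025, is outside the daylight-saving period (24 February – 12 October), so Irir Prefecture is on standard time, UTC−08:30.
12:30 UTC − 8h30m = 04:00 Irir Prefecture.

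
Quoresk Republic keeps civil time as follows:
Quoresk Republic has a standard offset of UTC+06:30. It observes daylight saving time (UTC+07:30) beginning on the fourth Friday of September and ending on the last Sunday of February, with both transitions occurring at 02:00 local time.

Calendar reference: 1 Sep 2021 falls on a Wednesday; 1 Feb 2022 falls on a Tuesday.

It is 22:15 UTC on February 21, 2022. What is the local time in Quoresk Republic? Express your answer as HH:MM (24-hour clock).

05:45

1 September 2021 is a Wednesday, so the first Friday is September 3 and the fourth is September 24.
1 February 2022 is a Tuesday, so Sundays fall on 6, 13, 20, 27; the last is February 27.
At the standard offset (UTC+06:30), 22:15 UTC + 6h30m = 04:45 Quoresk Republic standard time (rolling into the next day, 22 February 2022).
Daylight saving runs 24 September 2021 – 27 February 2022; the standard-time date in Quoresk Republic, February 22, 2022, is inside that window, so Quoresk Republic is at UTC+07:30.
22:15 UTC + 7h30m = 05:45 local (rolling into the next day, 22 February 2022).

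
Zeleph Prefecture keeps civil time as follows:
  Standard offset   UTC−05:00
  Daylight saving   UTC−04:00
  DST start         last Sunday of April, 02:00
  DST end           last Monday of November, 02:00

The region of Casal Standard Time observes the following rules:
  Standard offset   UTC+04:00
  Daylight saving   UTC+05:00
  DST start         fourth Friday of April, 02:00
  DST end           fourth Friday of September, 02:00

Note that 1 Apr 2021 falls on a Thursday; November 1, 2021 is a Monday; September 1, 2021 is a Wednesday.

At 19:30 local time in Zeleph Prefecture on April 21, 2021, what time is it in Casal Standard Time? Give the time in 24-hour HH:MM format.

04:30

1 April 2021 is a Thursday, so Sundays fall on 4, 11, 18, 25; the last is April 25.
1 November 2021 is a Monday, so Mondays fall on 1, 8, 15, 22, 29; the last is November 29.
April 21, 2021 does not fall between 25 April and 29 November, so daylight saving is not in effect and Zeleph Prefecture is at UTC−05:00.
19:30 Zeleph Prefecture + 5h = 00:30 UTC (rolling into the next day, 22 April 2021).
1 April 2021 is a Thursday, so the first Friday is April 2 and the fourth is April 23.
1 September 2021 is a Wednesday, so the first Friday is September 3 and the fourth is September 24.
At the standard offset (UTC+04:00), 00:30 UTC + 4h = 04:30 Casal Standard Time standard time.
The standard-time date in Casal Standard Time, April 22, 2021, does not fall between 23 April and 24 September, so daylight saving is not in effect and Casal Standard Time is at UTC+04:00.
00:30 UTC + 4h = 04:30 Casal Standard Time.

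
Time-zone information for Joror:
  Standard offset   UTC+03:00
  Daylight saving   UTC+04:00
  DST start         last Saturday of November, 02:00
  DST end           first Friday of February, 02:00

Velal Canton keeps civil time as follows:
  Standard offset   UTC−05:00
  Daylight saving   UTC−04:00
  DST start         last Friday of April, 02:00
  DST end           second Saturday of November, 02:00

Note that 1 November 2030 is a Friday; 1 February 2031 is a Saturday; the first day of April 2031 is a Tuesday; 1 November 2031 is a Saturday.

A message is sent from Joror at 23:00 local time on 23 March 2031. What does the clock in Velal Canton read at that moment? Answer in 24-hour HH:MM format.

15:00

1 November 2030 is a Friday, so Saturdays fall on 2, 9, 16, 23, 30; the last is November 30.
1 February 2031 is a Saturday, so the first Friday is February 7.
23 March 2031 does not fall between 30 November 2030 and 7 February 2031, so daylight saving is not in effect and Joror is at UTC+03:00.
23:00 Joror − 3h = 20:00 UTC.
1 April 2031 is a Tuesday, so Fridays fall on 4, 11, 18, 25; the last is April 25.
1 November 2031 is a Saturday, so the first Saturday is November 1 and the second is November 8.
At the standard offset (UTC−05:00), 20:00 UTC − 5h = 15:00 Velal Canton standard time.
The standard-time date in Velal Canton, 23 March 2031, does not fall between 25 April and 8 November, so daylight saving is not in effect and Velal Canton is at UTC−05:00.
20:00 UTC − 5h = 15:00 Velal Canton.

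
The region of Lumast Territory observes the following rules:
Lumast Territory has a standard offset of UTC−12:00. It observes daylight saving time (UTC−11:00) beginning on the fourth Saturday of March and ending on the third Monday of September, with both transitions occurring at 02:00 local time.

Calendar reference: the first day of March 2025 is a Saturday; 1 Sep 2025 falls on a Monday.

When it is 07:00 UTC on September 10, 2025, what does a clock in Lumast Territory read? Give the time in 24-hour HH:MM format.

1 March 2025 is a Saturday, so the first Saturday is March 1 and the fourth is March 22.
1 September 2025 is a Monday, so the first Monday is September 1 and the third is September 15.
At the standard offset (UTC−12:00), 07:00 UTC − 12h = 19:00 Lumast Territory standard time (rolling into the previous day, 9 September 2025).
Daylight saving runs 22 March – 15 September; the standard-time date in Lumast Territory, September 9, 2025, is inside that window, so Lumast Territory is at UTC−11:00.
07:00 UTC − 11h = 20:00 local (rolling into the previous day, 9 September 2025).

20:00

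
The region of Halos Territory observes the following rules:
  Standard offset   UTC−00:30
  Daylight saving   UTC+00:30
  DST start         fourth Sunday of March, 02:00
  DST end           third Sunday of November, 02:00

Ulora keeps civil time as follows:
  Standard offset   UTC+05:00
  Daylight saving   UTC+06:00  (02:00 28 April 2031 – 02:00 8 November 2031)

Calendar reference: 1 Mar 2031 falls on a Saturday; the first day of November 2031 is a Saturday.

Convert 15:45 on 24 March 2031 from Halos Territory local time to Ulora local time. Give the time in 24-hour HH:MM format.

1 March 2031 is a Saturday, so the first Sunday is March 2 and the fourth is March 23.
1 November 2031 is a Saturday, so the first Sunday is November 2 and the third is November 16.
24 March 2031 falls between 23 March and 16 November, so daylight saving is in effect and Halos Territory is at UTC+00:30.
15:45 Halos Territory − 0h30m = 15:15 UTC.
At the standard offset (UTC+05:00), 15:15 UTC + 5h = 20:15 Ulora standard time.
The standard-time date in Ulora, 24 March 2031, is outside the daylight-saving period (28 April – 8 November), so Ulora is on standard time, UTC+05:00.
15:15 UTC + 5h = 20:15 Ulora.

20:15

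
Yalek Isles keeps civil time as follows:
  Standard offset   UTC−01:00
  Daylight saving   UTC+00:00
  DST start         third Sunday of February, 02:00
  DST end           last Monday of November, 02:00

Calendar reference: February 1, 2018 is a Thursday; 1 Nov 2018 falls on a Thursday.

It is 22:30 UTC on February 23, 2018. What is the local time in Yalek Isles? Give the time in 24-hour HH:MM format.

1 February 2018 is a Thursday, so the first Sunday is February 4 and the third is February 18.
1 November 2018 is a Thursday, so Mondays fall on 5, 12, 19, 26; the last is November 26.
At the standard offset (UTC−01:00), 22:30 UTC − 1h = 21:30 Yalek Isles standard time.
The standard-time date in Yalek Isles, February 23, 2018, falls between 18 February and 26 November, so daylight saving is in effect and Yalek Isles is at UTC+00:00.
22:30 UTC + 0h = 22:30 local.

22:30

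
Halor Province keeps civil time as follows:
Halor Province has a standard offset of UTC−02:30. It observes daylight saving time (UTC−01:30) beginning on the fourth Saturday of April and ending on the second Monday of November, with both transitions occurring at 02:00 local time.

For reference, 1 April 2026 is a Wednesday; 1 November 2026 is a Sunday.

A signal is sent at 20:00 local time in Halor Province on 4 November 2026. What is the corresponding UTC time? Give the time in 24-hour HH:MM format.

1 April 2026 is a Wednesday, so the first Saturday is April 4 and the fourth is April 25.
1 November 2026 is a Sunday, so the first Monday is November 2 and the second is November 9.
4 November 2026 lies within the daylight-saving period (25 April – 9 November), so Halor Province is on daylight time, UTC−01:30.
20:00 local + 1h30m = 21:30 UTC.

21:30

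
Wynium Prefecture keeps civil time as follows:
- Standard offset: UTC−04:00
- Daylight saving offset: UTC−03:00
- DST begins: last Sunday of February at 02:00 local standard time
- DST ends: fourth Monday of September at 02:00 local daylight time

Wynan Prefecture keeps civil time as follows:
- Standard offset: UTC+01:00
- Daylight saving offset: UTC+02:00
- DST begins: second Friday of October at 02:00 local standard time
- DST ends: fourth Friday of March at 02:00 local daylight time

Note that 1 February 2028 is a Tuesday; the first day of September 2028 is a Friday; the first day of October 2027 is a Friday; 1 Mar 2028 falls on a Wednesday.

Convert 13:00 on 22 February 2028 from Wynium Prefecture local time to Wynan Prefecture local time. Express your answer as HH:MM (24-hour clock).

19:00

1 February 2028 is a Tuesday, so Sundays fall on 6, 13, 20, 27; the last is February 27.
1 September 2028 is a Friday, so the first Monday is September 4 and the fourth is September 25.
Daylight saving runs 27 February – 25 September; 22 February 2028 is outside that window, so Wynium Prefecture is on standard time at UTC−04:00.
13:00 Wynium Prefecture + 4h = 17:00 UTC.
1 October 2027 is a Friday, so the first Friday is October 1 and the second is October 8.
1 March 2028 is a Wednesday, so the first Friday is March 3 and the fourth is March 24.
At the standard offset (UTC+01:00), 17:00 UTC + 1h = 18:00 Wynan Prefecture standard time.
The standard-time date in Wynan Prefecture, 22 February 2028, lies within the daylight-saving period (8 October 2027 – 24 March 2028), so Wynan Prefecture is on daylight time, UTC+02:00.
17:00 UTC + 2h = 19:00 Wynan Prefecture.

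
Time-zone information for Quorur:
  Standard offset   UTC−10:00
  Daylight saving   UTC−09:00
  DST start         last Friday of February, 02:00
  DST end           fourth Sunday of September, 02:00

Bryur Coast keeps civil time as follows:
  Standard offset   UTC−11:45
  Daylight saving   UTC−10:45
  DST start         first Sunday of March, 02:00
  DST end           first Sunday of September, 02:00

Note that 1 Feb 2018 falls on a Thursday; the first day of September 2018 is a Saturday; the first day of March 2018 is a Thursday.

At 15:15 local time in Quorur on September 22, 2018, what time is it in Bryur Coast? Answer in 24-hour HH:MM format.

12:30

1 February 2018 is a Thursday, so Fridays fall on 2, 9, 16, 23; the last is February 23.
1 September 2018 is a Saturday, so the first Sunday is September 2 and the fourth is September 23.
September 22, 2018 lies within the daylight-saving period (23 February – 23 September), so Quorur is on daylight time, UTC−09:00.
15:15 Quorur + 9h = 00:15 UTC (rolling into the next day, 23 September 2018).
1 March 2018 is a Thursday, so the first Sunday is March 4.
1 September 2018 is a Saturday, so the first Sunday is September 2.
At the standard offset (UTC−11:45), 00:15 UTC − 11h45m = 12:30 Bryur Coast standard time (rolling into the previous day, 22 September 2018).
The standard-time date in Bryur Coast, September 22, 2018, does not fall between 4 March and 2 September, so daylight saving is not in effect and Bryur Coast is at UTC−11:45.
00:15 UTC − 11h45m = 12:30 Bryur Coast (rolling into the previous day, 22 September 2018).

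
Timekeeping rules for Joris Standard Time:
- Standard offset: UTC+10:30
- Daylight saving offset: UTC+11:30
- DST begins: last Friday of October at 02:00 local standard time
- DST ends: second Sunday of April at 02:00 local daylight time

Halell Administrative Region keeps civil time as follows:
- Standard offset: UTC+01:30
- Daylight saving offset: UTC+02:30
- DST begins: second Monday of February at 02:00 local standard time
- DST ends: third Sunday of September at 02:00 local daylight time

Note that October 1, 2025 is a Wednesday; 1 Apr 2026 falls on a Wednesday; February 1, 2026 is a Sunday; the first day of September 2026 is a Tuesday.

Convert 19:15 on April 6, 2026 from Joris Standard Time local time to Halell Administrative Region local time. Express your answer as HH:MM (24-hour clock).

1 October 2025 is a Wednesday, so Fridays fall on 3, 10, 17, 24, 31; the last is October 31.
1 April 2026 is a Wednesday, so the first Sunday is April 5 and the second is April 12.
Daylight saving runs 31 October 2025 – 12 April 2026; April 6, 2026 is inside that window, so Joris Standard Time is at UTC+11:30.
19:15 Joris Standard Time − 11h30m = 07:45 UTC.
1 February 2026 is a Sunday, so the first Monday is February 2 and the second is February 9.
1 September 2026 is a Tuesday, so the first Sunday is September 6 and the third is September 20.
At the standard offset (UTC+01:30), 07:45 UTC + 1h30m = 09:15 Halell Administrative Region standard time.
The standard-time date in Halell Administrative Region, April 6, 2026, falls between 9 February and 20 September, so daylight saving is in effect and Halell Administrative Region is at UTC+02:30.
07:45 UTC + 2h30m = 10:15 Halell Administrative Region.

10:15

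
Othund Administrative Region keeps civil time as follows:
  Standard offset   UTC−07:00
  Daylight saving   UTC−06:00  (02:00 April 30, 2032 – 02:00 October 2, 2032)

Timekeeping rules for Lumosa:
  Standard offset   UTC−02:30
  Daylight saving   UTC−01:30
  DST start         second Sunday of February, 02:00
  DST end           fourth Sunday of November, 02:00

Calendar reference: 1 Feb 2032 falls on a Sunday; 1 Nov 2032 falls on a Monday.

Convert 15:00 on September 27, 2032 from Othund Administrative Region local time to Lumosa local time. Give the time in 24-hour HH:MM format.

September 27, 2032 falls between 30 April and 2 October, so daylight saving is in effect and Othund Administrative Region is at UTC−06:00.
15:00 Othund Administrative Region + 6h = 21:00 UTC.
1 February 2032 is a Sunday, so the first Sunday is February 1 and the second is February 8.
1 November 2032 is a Monday, so the first Sunday is November 7 and the fourth is November 28.
At the standard offset (UTC−02:30), 21:00 UTC − 2h30m = 18:30 Lumosa standard time.
The standard-time date in Lumosa, September 27, 2032, lies within the daylight-saving period (8 February – 28 November), so Lumosa is on daylight time, UTC−01:30.
21:00 UTC − 1h30m = 19:30 Lumosa.

19:30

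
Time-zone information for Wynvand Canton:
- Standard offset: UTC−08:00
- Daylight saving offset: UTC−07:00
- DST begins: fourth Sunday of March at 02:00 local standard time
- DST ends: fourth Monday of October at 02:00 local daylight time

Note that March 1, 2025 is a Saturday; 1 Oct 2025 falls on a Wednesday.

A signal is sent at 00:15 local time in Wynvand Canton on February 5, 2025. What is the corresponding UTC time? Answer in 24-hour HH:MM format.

08:15

1 March 2025 is a Saturday, so the first Sunday is March 2 and the fourth is March 23.
1 October 2025 is a Wednesday, so the first Monday is October 6 and the fourth is October 27.
Daylight saving runs 23 March – 27 October; February 5, 2025 is outside that window, so Wynvand Canton is on standard time at UTC−08:00.
00:15 local + 8h = 08:15 UTC.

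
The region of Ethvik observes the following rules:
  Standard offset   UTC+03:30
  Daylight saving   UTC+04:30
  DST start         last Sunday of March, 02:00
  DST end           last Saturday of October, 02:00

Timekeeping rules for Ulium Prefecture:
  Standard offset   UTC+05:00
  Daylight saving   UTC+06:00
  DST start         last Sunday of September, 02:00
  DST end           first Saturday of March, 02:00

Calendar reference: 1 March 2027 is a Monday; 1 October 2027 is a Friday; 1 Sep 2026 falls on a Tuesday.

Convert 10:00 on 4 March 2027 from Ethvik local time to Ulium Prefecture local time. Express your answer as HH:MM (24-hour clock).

12:30

1 March 2027 is a Monday, so Sundays fall on 7, 14, 21, 28; the last is March 28.
1 October 2027 is a Friday, so Saturdays fall on 2, 9, 16, 23, 30; the last is October 30.
4 March 2027 does not fall between 28 March and 30 October, so daylight saving is not in effect and Ethvik is at UTC+03:30.
10:00 Ethvik − 3h30m = 06:30 UTC.
1 September 2026 is a Tuesday, so Sundays fall on 6, 13, 20, 27; the last is September 27.
1 March 2027 is a Monday, so the first Saturday is March 6.
At the standard offset (UTC+05:00), 06:30 UTC + 5h = 11:30 Ulium Prefecture standard time.
The standard-time date in Ulium Prefecture, 4 March 2027, falls between 27 September 2026 and 6 March 2027, so daylight saving is in effect and Ulium Prefecture is at UTC+06:00.
06:30 UTC + 6h = 12:30 Ulium Prefecture.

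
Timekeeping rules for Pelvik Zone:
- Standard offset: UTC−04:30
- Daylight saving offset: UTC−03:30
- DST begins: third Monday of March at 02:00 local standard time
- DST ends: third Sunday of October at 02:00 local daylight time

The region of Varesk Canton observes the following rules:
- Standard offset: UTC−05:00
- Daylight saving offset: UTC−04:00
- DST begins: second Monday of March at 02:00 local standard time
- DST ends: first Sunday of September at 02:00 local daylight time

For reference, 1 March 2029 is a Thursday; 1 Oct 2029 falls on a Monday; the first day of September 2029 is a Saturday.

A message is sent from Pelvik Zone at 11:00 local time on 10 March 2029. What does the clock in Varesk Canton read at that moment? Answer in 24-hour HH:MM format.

1 March 2029 is a Thursday, so the first Monday is March 5 and the third is March 19.
1 October 2029 is a Monday, so the first Sunday is October 7 and the third is October 21.
Daylight saving runs 19 March – 21 October; 10 March 2029 is outside that window, so Pelvik Zone is on standard time at UTC−04:30.
11:00 Pelvik Zone + 4h30m = 15:30 UTC.
1 March 2029 is a Thursday, so the first Monday is March 5 and the second is March 12.
1 September 2029 is a Saturday, so the first Sunday is September 2.
At the standard offset (UTC−05:00), 15:30 UTC − 5h = 10:30 Varesk Canton standard time.
Daylight saving runs 12 March – 2 September; the standard-time date in Varesk Canton, 10 March 2029, is outside that window, so Varesk Canton is on standard time at UTC−05:00.
15:30 UTC − 5h = 10:30 Varesk Canton.

10:30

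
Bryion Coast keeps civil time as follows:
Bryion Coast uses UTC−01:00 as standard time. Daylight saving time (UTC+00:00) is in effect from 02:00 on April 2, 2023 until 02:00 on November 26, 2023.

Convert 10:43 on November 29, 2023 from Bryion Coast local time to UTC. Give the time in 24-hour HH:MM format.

November 29, 2023 is outside the daylight-saving period (2 April – 26 November), so Bryion Coast is on standard time, UTC−01:00.
10:43 local + 1h = 11:43 UTC.

11:43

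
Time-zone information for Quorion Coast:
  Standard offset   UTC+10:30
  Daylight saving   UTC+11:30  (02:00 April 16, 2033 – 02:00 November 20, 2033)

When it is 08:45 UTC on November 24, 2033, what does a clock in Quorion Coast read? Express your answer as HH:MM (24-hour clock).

19:15

At the standard offset (UTC+10:30), 08:45 UTC + 10h30m = 19:15 Quorion Coast standard time.
The standard-time date in Quorion Coast, November 24, 2033, does not fall between 16 April and 20 November, so daylight saving is not in effect and Quorion Coast is at UTC+10:30.
08:45 UTC + 10h30m = 19:15 local.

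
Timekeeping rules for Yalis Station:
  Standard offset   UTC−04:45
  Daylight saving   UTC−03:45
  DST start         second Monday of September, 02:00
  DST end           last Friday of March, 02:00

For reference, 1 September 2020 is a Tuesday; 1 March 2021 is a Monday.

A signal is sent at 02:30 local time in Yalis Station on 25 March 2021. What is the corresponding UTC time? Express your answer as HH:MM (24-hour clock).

1 September 2020 is a Tuesday, so the first Monday is September 7 and the second is September 14.
1 March 2021 is a Monday, so Fridays fall on 5, 12, 19, 26; the last is March 26.
25 March 2021 lies within the daylight-saving period (14 September 2020 – 26 March 2021), so Yalis Station is on daylight time, UTC−03:45.
02:30 local + 3h45m = 06:15 UTC.

06:15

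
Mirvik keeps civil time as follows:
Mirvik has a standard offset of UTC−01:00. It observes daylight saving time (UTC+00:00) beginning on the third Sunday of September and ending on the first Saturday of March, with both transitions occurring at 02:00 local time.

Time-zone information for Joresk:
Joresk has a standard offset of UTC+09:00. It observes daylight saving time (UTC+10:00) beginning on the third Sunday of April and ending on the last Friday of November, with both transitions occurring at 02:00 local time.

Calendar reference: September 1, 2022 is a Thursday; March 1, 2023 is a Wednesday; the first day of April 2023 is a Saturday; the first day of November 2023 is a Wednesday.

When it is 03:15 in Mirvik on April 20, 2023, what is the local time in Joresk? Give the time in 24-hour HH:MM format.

1 September 2022 is a Thursday, so the first Sunday is September 4 and the third is September 18.
1 March 2023 is a Wednesday, so the first Saturday is March 4.
April 20, 2023 does not fall between 18 September 2022 and 4 March 2023, so daylight saving is not in effect and Mirvik is at UTC−01:00.
03:15 Mirvik + 1h = 04:15 UTC.
1 April 2023 is a Saturday, so the first Sunday is April 2 and the third is April 16.
1 November 2023 is a Wednesday, so Fridays fall on 3, 10, 17, 24; the last is November 24.
At the standard offset (UTC+09:00), 04:15 UTC + 9h = 13:15 Joresk standard time.
Daylight saving runs 16 April – 24 November; the standard-time date in Joresk, April 20, 2023, is inside that window, so Joresk is at UTC+10:00.
04:15 UTC + 10h = 14:15 Joresk.

14:15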